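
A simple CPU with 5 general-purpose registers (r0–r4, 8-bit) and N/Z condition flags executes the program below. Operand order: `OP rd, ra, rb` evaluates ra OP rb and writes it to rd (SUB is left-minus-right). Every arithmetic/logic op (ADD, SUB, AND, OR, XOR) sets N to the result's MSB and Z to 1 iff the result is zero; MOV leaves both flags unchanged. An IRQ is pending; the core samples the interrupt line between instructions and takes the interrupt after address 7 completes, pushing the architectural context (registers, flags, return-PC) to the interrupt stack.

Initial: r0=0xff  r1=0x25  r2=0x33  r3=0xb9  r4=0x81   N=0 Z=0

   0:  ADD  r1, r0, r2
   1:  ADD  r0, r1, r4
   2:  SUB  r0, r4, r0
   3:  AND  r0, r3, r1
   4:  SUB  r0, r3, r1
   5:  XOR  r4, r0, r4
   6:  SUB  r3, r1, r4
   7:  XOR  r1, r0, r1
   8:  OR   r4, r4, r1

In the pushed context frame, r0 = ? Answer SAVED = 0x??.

after  0: r0=0xff r1=0x32 r2=0x33 r3=0xb9 r4=0x81  N=0 Z=0
after  1: r0=0xb3 r1=0x32 r2=0x33 r3=0xb9 r4=0x81  N=1 Z=0
after  2: r0=0xce r1=0x32 r2=0x33 r3=0xb9 r4=0x81  N=1 Z=0
after  3: r0=0x30 r1=0x32 r2=0x33 r3=0xb9 r4=0x81  N=0 Z=0
after  4: r0=0x87 r1=0x32 r2=0x33 r3=0xb9 r4=0x81  N=1 Z=0
after  5: r0=0x87 r1=0x32 r2=0x33 r3=0xb9 r4=0x06  N=0 Z=0
after  6: r0=0x87 r1=0x32 r2=0x33 r3=0x2c r4=0x06  N=0 Z=0
after  7: r0=0x87 r1=0xb5 r2=0x33 r3=0x2c r4=0x06  N=1 Z=0
-- IRQ taken; context saved, return-PC = 8 --

SAVED = 0x87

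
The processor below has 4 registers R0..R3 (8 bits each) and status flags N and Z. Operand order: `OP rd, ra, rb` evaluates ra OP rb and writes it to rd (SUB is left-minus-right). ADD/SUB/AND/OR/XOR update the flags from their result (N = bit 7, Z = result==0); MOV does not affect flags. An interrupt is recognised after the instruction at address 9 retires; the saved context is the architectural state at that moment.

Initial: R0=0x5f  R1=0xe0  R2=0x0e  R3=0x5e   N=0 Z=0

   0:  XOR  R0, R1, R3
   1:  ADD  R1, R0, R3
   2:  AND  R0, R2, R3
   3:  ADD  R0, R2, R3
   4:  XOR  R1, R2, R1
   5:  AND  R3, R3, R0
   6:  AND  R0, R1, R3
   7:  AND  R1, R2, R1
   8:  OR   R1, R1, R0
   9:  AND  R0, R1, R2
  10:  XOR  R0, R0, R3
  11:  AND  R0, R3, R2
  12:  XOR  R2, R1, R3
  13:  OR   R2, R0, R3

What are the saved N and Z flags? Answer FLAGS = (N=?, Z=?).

FLAGS = (N=0, Z=0)

after  0: R0=0xbe R1=0xe0 R2=0x0e R3=0x5e  N=1 Z=0
after  1: R0=0xbe R1=0x1c R2=0x0e R3=0x5e  N=0 Z=0
after  2: R0=0x0e R1=0x1c R2=0x0e R3=0x5e  N=0 Z=0
after  3: R0=0x6c R1=0x1c R2=0x0e R3=0x5e  N=0 Z=0
after  4: R0=0x6c R1=0x12 R2=0x0e R3=0x5e  N=0 Z=0
after  5: R0=0x6c R1=0x12 R2=0x0e R3=0x4c  N=0 Z=0
after  6: R0=0x00 R1=0x12 R2=0x0e R3=0x4c  N=0 Z=1
after  7: R0=0x00 R1=0x02 R2=0x0e R3=0x4c  N=0 Z=0
after  8: R0=0x00 R1=0x02 R2=0x0e R3=0x4c  N=0 Z=0
after  9: R0=0x02 R1=0x02 R2=0x0e R3=0x4c  N=0 Z=0
-- IRQ taken; context saved, return-PC = 10 --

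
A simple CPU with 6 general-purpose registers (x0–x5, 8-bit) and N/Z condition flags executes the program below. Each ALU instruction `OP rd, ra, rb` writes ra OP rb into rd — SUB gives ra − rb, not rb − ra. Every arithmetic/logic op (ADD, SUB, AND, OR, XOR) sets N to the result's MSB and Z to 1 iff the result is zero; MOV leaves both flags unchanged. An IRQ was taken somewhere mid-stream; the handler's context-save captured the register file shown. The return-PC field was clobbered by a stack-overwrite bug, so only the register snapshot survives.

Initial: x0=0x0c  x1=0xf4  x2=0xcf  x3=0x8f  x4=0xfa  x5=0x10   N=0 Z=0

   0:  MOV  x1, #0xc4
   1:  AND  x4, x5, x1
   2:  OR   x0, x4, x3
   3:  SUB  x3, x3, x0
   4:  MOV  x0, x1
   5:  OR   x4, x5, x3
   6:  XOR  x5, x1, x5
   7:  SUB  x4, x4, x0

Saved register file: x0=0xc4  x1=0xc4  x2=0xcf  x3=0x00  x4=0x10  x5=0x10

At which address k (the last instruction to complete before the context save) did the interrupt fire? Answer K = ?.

K = 5

after  0: x0=0x0c x1=0xc4 x2=0xcf x3=0x8f x4=0xfa x5=0x10  N=0 Z=0
after  1: x0=0x0c x1=0xc4 x2=0xcf x3=0x8f x4=0x00 x5=0x10  N=0 Z=1
after  2: x0=0x8f x1=0xc4 x2=0xcf x3=0x8f x4=0x00 x5=0x10  N=1 Z=0
after  3: x0=0x8f x1=0xc4 x2=0xcf x3=0x00 x4=0x00 x5=0x10  N=0 Z=1
after  4: x0=0xc4 x1=0xc4 x2=0xcf x3=0x00 x4=0x00 x5=0x10  N=0 Z=1
after  5: x0=0xc4 x1=0xc4 x2=0xcf x3=0x00 x4=0x10 x5=0x10  N=0 Z=0
-- IRQ taken; context saved, return-PC = 6 --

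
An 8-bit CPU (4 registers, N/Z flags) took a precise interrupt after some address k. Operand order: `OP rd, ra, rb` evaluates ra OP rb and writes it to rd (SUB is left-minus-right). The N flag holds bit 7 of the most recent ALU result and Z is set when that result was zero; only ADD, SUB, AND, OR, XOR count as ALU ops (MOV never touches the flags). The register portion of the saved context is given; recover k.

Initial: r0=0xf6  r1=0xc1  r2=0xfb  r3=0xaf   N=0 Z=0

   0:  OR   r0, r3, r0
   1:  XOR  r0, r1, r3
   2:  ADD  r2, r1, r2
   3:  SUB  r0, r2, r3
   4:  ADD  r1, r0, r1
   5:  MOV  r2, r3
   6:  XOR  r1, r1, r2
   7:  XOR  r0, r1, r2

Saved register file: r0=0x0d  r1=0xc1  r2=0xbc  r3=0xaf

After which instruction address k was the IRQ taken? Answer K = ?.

after  0: r0=0xff r1=0xc1 r2=0xfb r3=0xaf  N=1 Z=0
after  1: r0=0x6e r1=0xc1 r2=0xfb r3=0xaf  N=0 Z=0
after  2: r0=0x6e r1=0xc1 r2=0xbc r3=0xaf  N=1 Z=0
after  3: r0=0x0d r1=0xc1 r2=0xbc r3=0xaf  N=0 Z=0
-- IRQ taken; context saved, return-PC = 4 --

K = 3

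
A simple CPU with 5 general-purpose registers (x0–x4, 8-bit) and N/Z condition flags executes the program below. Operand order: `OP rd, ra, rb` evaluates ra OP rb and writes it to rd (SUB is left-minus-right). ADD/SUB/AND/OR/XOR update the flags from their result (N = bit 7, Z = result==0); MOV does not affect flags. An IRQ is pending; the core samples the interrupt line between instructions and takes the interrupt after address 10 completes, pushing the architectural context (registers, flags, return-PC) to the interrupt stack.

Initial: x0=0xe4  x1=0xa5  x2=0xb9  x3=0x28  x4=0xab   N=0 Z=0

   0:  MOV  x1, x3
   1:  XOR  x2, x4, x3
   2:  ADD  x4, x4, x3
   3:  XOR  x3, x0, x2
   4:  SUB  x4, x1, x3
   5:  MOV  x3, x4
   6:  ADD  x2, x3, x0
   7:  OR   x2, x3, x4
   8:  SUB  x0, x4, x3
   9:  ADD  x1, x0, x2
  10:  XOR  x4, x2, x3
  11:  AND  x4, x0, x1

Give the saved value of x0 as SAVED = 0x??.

SAVED = 0x00

after  0: x0=0xe4 x1=0x28 x2=0xb9 x3=0x28 x4=0xab  N=0 Z=0
after  1: x0=0xe4 x1=0x28 x2=0x83 x3=0x28 x4=0xab  N=1 Z=0
after  2: x0=0xe4 x1=0x28 x2=0x83 x3=0x28 x4=0xd3  N=1 Z=0
after  3: x0=0xe4 x1=0x28 x2=0x83 x3=0x67 x4=0xd3  N=0 Z=0
after  4: x0=0xe4 x1=0x28 x2=0x83 x3=0x67 x4=0xc1  N=1 Z=0
after  5: x0=0xe4 x1=0x28 x2=0x83 x3=0xc1 x4=0xc1  N=1 Z=0
after  6: x0=0xe4 x1=0x28 x2=0xa5 x3=0xc1 x4=0xc1  N=1 Z=0
after  7: x0=0xe4 x1=0x28 x2=0xc1 x3=0xc1 x4=0xc1  N=1 Z=0
after  8: x0=0x00 x1=0x28 x2=0xc1 x3=0xc1 x4=0xc1  N=0 Z=1
after  9: x0=0x00 x1=0xc1 x2=0xc1 x3=0xc1 x4=0xc1  N=1 Z=0
after 10: x0=0x00 x1=0xc1 x2=0xc1 x3=0xc1 x4=0x00  N=0 Z=1
-- IRQ taken; context saved, return-PC = 11 --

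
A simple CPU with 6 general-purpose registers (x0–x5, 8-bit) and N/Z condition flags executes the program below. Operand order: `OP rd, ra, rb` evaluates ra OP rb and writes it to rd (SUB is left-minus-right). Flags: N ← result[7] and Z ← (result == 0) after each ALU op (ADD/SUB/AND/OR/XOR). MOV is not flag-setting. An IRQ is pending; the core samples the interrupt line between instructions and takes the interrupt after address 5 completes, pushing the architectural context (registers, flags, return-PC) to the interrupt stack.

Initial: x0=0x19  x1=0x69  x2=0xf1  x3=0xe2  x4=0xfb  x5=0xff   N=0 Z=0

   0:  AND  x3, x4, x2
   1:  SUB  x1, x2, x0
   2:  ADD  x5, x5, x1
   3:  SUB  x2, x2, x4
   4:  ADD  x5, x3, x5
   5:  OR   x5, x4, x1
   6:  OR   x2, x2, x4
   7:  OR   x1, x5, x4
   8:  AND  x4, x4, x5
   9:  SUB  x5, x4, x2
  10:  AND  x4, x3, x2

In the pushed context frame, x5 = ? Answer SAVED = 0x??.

SAVED = 0xfb

after  0: x0=0x19 x1=0x69 x2=0xf1 x3=0xf1 x4=0xfb x5=0xff  N=1 Z=0
after  1: x0=0x19 x1=0xd8 x2=0xf1 x3=0xf1 x4=0xfb x5=0xff  N=1 Z=0
after  2: x0=0x19 x1=0xd8 x2=0xf1 x3=0xf1 x4=0xfb x5=0xd7  N=1 Z=0
after  3: x0=0x19 x1=0xd8 x2=0xf6 x3=0xf1 x4=0xfb x5=0xd7  N=1 Z=0
after  4: x0=0x19 x1=0xd8 x2=0xf6 x3=0xf1 x4=0xfb x5=0xc8  N=1 Z=0
after  5: x0=0x19 x1=0xd8 x2=0xf6 x3=0xf1 x4=0xfb x5=0xfb  N=1 Z=0
-- IRQ taken; context saved, return-PC = 6 --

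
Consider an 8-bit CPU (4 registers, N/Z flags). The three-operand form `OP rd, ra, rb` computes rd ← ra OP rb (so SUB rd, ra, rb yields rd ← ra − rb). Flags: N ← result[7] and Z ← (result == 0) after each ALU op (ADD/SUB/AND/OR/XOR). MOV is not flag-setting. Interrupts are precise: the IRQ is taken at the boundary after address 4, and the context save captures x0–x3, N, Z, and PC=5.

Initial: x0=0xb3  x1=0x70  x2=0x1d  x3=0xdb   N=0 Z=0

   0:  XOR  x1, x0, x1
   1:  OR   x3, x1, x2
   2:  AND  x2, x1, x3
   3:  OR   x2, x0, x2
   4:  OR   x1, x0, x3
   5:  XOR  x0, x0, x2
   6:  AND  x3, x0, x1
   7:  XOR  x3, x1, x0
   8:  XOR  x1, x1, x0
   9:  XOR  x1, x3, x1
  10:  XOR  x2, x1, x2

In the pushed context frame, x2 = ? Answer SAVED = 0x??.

SAVED = 0xf3

after  0: x0=0xb3 x1=0xc3 x2=0x1d x3=0xdb  N=1 Z=0
after  1: x0=0xb3 x1=0xc3 x2=0x1d x3=0xdf  N=1 Z=0
after  2: x0=0xb3 x1=0xc3 x2=0xc3 x3=0xdf  N=1 Z=0
after  3: x0=0xb3 x1=0xc3 x2=0xf3 x3=0xdf  N=1 Z=0
after  4: x0=0xb3 x1=0xff x2=0xf3 x3=0xdf  N=1 Z=0
-- IRQ taken; context saved, return-PC = 5 --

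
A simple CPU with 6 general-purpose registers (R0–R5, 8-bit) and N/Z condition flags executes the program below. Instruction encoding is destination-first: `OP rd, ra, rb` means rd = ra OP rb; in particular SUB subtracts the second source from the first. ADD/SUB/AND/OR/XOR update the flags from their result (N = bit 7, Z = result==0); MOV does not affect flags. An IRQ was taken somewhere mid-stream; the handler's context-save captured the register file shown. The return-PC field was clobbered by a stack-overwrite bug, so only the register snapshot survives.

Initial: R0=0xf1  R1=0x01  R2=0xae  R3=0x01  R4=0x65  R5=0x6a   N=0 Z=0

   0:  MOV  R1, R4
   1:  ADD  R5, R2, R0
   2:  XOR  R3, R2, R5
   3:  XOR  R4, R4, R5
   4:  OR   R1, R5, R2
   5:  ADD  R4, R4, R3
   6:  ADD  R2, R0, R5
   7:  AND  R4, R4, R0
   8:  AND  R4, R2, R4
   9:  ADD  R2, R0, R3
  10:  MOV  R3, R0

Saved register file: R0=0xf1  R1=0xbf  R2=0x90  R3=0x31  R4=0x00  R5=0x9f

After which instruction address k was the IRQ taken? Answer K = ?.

K = 8

after  0: R0=0xf1 R1=0x65 R2=0xae R3=0x01 R4=0x65 R5=0x6a  N=0 Z=0
after  1: R0=0xf1 R1=0x65 R2=0xae R3=0x01 R4=0x65 R5=0x9f  N=1 Z=0
after  2: R0=0xf1 R1=0x65 R2=0xae R3=0x31 R4=0x65 R5=0x9f  N=0 Z=0
after  3: R0=0xf1 R1=0x65 R2=0xae R3=0x31 R4=0xfa R5=0x9f  N=1 Z=0
after  4: R0=0xf1 R1=0xbf R2=0xae R3=0x31 R4=0xfa R5=0x9f  N=1 Z=0
after  5: R0=0xf1 R1=0xbf R2=0xae R3=0x31 R4=0x2b R5=0x9f  N=0 Z=0
after  6: R0=0xf1 R1=0xbf R2=0x90 R3=0x31 R4=0x2b R5=0x9f  N=1 Z=0
after  7: R0=0xf1 R1=0xbf R2=0x90 R3=0x31 R4=0x21 R5=0x9f  N=0 Z=0
after  8: R0=0xf1 R1=0xbf R2=0x90 R3=0x31 R4=0x00 R5=0x9f  N=0 Z=1
-- IRQ taken; context saved, return-PC = 9 --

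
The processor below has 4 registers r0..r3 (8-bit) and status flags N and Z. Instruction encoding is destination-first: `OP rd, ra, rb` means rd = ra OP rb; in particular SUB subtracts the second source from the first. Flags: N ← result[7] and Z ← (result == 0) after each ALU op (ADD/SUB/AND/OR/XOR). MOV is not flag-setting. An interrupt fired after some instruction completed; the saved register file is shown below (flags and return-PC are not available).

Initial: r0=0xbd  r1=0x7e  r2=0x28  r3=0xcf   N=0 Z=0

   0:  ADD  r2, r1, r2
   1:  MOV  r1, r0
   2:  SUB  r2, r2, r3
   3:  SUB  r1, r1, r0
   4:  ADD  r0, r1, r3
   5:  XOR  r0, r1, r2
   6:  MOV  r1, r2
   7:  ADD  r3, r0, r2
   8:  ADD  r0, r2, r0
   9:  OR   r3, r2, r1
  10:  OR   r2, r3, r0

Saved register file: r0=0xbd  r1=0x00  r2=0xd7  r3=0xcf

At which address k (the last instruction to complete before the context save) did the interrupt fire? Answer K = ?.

after  0: r0=0xbd r1=0x7e r2=0xa6 r3=0xcf  N=1 Z=0
after  1: r0=0xbd r1=0xbd r2=0xa6 r3=0xcf  N=1 Z=0
after  2: r0=0xbd r1=0xbd r2=0xd7 r3=0xcf  N=1 Z=0
after  3: r0=0xbd r1=0x00 r2=0xd7 r3=0xcf  N=0 Z=1
-- IRQ taken; context saved, return-PC = 4 --

K = 3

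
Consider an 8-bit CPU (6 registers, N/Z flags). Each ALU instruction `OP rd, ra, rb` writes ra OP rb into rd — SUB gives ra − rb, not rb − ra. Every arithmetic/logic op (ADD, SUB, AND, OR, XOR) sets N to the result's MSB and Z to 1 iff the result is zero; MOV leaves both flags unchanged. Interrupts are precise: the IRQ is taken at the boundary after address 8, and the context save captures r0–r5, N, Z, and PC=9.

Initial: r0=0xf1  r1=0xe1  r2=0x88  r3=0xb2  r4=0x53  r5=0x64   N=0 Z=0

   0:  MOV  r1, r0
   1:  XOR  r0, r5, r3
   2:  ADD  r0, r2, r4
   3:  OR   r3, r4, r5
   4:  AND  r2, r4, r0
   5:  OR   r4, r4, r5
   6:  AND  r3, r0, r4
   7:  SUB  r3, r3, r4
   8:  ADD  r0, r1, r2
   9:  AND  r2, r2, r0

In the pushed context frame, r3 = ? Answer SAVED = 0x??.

after  0: r0=0xf1 r1=0xf1 r2=0x88 r3=0xb2 r4=0x53 r5=0x64  N=0 Z=0
after  1: r0=0xd6 r1=0xf1 r2=0x88 r3=0xb2 r4=0x53 r5=0x64  N=1 Z=0
after  2: r0=0xdb r1=0xf1 r2=0x88 r3=0xb2 r4=0x53 r5=0x64  N=1 Z=0
after  3: r0=0xdb r1=0xf1 r2=0x88 r3=0x77 r4=0x53 r5=0x64  N=0 Z=0
after  4: r0=0xdb r1=0xf1 r2=0x53 r3=0x77 r4=0x53 r5=0x64  N=0 Z=0
after  5: r0=0xdb r1=0xf1 r2=0x53 r3=0x77 r4=0x77 r5=0x64  N=0 Z=0
after  6: r0=0xdb r1=0xf1 r2=0x53 r3=0x53 r4=0x77 r5=0x64  N=0 Z=0
after  7: r0=0xdb r1=0xf1 r2=0x53 r3=0xdc r4=0x77 r5=0x64  N=1 Z=0
after  8: r0=0x44 r1=0xf1 r2=0x53 r3=0xdc r4=0x77 r5=0x64  N=0 Z=0
-- IRQ taken; context saved, return-PC = 9 --

SAVED = 0xdc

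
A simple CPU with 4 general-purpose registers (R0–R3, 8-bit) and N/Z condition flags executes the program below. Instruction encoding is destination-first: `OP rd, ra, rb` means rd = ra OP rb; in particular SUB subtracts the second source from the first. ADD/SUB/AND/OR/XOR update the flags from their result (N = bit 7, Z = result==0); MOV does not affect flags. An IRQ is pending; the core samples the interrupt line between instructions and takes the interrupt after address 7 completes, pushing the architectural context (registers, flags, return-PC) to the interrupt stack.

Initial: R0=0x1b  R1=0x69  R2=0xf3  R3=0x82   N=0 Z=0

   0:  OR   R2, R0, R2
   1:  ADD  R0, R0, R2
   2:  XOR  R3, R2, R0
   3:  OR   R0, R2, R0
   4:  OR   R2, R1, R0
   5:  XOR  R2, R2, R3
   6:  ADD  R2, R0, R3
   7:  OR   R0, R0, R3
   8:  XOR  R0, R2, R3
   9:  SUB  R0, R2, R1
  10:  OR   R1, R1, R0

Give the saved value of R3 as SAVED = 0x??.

SAVED = 0xed

after  0: R0=0x1b R1=0x69 R2=0xfb R3=0x82  N=1 Z=0
after  1: R0=0x16 R1=0x69 R2=0xfb R3=0x82  N=0 Z=0
after  2: R0=0x16 R1=0x69 R2=0xfb R3=0xed  N=1 Z=0
after  3: R0=0xff R1=0x69 R2=0xfb R3=0xed  N=1 Z=0
after  4: R0=0xff R1=0x69 R2=0xff R3=0xed  N=1 Z=0
after  5: R0=0xff R1=0x69 R2=0x12 R3=0xed  N=0 Z=0
after  6: R0=0xff R1=0x69 R2=0xec R3=0xed  N=1 Z=0
after  7: R0=0xff R1=0x69 R2=0xec R3=0xed  N=1 Z=0
-- IRQ taken; context saved, return-PC = 8 --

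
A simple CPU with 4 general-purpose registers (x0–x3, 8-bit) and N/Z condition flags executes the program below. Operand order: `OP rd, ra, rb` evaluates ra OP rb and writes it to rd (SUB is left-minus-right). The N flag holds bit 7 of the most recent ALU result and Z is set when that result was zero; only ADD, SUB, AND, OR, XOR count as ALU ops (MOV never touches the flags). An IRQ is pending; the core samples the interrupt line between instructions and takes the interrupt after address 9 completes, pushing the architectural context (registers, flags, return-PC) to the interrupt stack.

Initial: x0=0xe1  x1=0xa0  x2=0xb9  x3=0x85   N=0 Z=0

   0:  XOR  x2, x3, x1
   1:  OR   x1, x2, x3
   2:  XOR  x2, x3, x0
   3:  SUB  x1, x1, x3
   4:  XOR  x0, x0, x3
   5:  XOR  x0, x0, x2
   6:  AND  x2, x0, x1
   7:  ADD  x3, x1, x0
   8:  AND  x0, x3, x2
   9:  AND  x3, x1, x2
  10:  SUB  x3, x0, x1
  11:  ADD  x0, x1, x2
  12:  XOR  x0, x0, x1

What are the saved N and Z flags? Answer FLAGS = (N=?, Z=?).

FLAGS = (N=0, Z=1)

after  0: x0=0xe1 x1=0xa0 x2=0x25 x3=0x85  N=0 Z=0
after  1: x0=0xe1 x1=0xa5 x2=0x25 x3=0x85  N=1 Z=0
after  2: x0=0xe1 x1=0xa5 x2=0x64 x3=0x85  N=0 Z=0
after  3: x0=0xe1 x1=0x20 x2=0x64 x3=0x85  N=0 Z=0
after  4: x0=0x64 x1=0x20 x2=0x64 x3=0x85  N=0 Z=0
after  5: x0=0x00 x1=0x20 x2=0x64 x3=0x85  N=0 Z=1
after  6: x0=0x00 x1=0x20 x2=0x00 x3=0x85  N=0 Z=1
after  7: x0=0x00 x1=0x20 x2=0x00 x3=0x20  N=0 Z=0
after  8: x0=0x00 x1=0x20 x2=0x00 x3=0x20  N=0 Z=1
after  9: x0=0x00 x1=0x20 x2=0x00 x3=0x00  N=0 Z=1
-- IRQ taken; context saved, return-PC = 10 --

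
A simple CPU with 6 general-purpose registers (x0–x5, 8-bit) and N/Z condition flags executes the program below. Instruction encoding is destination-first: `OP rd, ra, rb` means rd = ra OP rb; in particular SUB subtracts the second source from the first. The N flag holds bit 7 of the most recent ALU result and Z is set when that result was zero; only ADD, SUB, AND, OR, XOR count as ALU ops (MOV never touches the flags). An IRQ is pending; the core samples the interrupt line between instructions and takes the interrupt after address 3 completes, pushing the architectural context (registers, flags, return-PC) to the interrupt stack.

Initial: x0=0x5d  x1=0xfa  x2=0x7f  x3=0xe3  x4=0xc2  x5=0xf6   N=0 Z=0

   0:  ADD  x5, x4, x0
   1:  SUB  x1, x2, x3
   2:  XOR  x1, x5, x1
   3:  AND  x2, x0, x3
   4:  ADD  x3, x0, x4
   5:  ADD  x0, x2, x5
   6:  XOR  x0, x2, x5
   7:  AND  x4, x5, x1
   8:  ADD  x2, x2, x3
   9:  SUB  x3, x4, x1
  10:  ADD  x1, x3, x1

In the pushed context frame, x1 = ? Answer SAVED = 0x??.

SAVED = 0x83

after  0: x0=0x5d x1=0xfa x2=0x7f x3=0xe3 x4=0xc2 x5=0x1f  N=0 Z=0
after  1: x0=0x5d x1=0x9c x2=0x7f x3=0xe3 x4=0xc2 x5=0x1f  N=1 Z=0
after  2: x0=0x5d x1=0x83 x2=0x7f x3=0xe3 x4=0xc2 x5=0x1f  N=1 Z=0
after  3: x0=0x5d x1=0x83 x2=0x41 x3=0xe3 x4=0xc2 x5=0x1f  N=0 Z=0
-- IRQ taken; context saved, return-PC = 4 --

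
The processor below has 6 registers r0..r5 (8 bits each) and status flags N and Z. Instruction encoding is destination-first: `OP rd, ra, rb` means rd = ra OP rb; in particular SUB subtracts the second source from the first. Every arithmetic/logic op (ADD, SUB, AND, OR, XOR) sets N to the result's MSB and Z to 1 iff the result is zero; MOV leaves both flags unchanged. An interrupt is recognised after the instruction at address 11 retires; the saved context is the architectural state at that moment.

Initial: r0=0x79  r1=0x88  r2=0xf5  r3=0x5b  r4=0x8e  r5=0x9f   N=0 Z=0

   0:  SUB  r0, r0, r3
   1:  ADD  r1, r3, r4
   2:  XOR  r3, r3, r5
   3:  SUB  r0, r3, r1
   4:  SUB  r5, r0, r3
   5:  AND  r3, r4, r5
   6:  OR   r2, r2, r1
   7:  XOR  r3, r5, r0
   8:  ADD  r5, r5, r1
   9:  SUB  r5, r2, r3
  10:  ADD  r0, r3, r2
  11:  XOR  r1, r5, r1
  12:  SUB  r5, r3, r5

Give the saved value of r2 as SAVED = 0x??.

after  0: r0=0x1e r1=0x88 r2=0xf5 r3=0x5b r4=0x8e r5=0x9f  N=0 Z=0
after  1: r0=0x1e r1=0xe9 r2=0xf5 r3=0x5b r4=0x8e r5=0x9f  N=1 Z=0
after  2: r0=0x1e r1=0xe9 r2=0xf5 r3=0xc4 r4=0x8e r5=0x9f  N=1 Z=0
after  3: r0=0xdb r1=0xe9 r2=0xf5 r3=0xc4 r4=0x8e r5=0x9f  N=1 Z=0
after  4: r0=0xdb r1=0xe9 r2=0xf5 r3=0xc4 r4=0x8e r5=0x17  N=0 Z=0
after  5: r0=0xdb r1=0xe9 r2=0xf5 r3=0x06 r4=0x8e r5=0x17  N=0 Z=0
after  6: r0=0xdb r1=0xe9 r2=0xfd r3=0x06 r4=0x8e r5=0x17  N=1 Z=0
after  7: r0=0xdb r1=0xe9 r2=0xfd r3=0xcc r4=0x8e r5=0x17  N=1 Z=0
after  8: r0=0xdb r1=0xe9 r2=0xfd r3=0xcc r4=0x8e r5=0x00  N=0 Z=1
after  9: r0=0xdb r1=0xe9 r2=0xfd r3=0xcc r4=0x8e r5=0x31  N=0 Z=0
after 10: r0=0xc9 r1=0xe9 r2=0xfd r3=0xcc r4=0x8e r5=0x31  N=1 Z=0
after 11: r0=0xc9 r1=0xd8 r2=0xfd r3=0xcc r4=0x8e r5=0x31  N=1 Z=0
-- IRQ taken; context saved, return-PC = 12 --

SAVED = 0xfd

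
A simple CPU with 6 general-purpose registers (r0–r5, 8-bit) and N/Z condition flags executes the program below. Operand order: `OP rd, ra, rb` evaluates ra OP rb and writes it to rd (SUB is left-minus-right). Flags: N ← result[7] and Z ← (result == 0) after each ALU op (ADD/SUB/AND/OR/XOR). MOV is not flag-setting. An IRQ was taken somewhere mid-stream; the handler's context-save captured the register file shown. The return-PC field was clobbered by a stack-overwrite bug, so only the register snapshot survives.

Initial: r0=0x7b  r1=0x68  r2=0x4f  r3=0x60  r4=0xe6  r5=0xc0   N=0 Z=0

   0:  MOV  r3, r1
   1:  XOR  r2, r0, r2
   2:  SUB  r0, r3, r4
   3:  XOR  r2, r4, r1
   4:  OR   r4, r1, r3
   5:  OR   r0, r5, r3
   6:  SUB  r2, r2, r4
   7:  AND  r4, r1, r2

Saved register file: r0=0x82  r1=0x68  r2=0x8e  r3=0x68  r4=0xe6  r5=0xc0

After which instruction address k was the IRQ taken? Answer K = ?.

after  0: r0=0x7b r1=0x68 r2=0x4f r3=0x68 r4=0xe6 r5=0xc0  N=0 Z=0
after  1: r0=0x7b r1=0x68 r2=0x34 r3=0x68 r4=0xe6 r5=0xc0  N=0 Z=0
after  2: r0=0x82 r1=0x68 r2=0x34 r3=0x68 r4=0xe6 r5=0xc0  N=1 Z=0
after  3: r0=0x82 r1=0x68 r2=0x8e r3=0x68 r4=0xe6 r5=0xc0  N=1 Z=0
-- IRQ taken; context saved, return-PC = 4 --

K = 3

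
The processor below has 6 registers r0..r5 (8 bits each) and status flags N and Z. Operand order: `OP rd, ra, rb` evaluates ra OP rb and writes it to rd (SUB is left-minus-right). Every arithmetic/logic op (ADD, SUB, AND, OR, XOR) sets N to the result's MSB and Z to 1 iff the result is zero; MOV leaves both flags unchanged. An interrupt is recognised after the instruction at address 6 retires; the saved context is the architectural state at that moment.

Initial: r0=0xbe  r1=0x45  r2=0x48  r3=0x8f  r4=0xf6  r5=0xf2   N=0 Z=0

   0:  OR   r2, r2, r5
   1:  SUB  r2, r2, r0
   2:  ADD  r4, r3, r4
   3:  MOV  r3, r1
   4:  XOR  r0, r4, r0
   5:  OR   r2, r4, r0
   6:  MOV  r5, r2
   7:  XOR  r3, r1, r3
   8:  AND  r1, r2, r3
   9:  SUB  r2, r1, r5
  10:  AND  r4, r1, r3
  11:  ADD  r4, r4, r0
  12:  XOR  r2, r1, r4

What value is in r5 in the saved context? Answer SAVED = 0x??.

after  0: r0=0xbe r1=0x45 r2=0xfa r3=0x8f r4=0xf6 r5=0xf2  N=1 Z=0
after  1: r0=0xbe r1=0x45 r2=0x3c r3=0x8f r4=0xf6 r5=0xf2  N=0 Z=0
after  2: r0=0xbe r1=0x45 r2=0x3c r3=0x8f r4=0x85 r5=0xf2  N=1 Z=0
after  3: r0=0xbe r1=0x45 r2=0x3c r3=0x45 r4=0x85 r5=0xf2  N=1 Z=0
after  4: r0=0x3b r1=0x45 r2=0x3c r3=0x45 r4=0x85 r5=0xf2  N=0 Z=0
after  5: r0=0x3b r1=0x45 r2=0xbf r3=0x45 r4=0x85 r5=0xf2  N=1 Z=0
after  6: r0=0x3b r1=0x45 r2=0xbf r3=0x45 r4=0x85 r5=0xbf  N=1 Z=0
-- IRQ taken; context saved, return-PC = 7 --

SAVED = 0xbf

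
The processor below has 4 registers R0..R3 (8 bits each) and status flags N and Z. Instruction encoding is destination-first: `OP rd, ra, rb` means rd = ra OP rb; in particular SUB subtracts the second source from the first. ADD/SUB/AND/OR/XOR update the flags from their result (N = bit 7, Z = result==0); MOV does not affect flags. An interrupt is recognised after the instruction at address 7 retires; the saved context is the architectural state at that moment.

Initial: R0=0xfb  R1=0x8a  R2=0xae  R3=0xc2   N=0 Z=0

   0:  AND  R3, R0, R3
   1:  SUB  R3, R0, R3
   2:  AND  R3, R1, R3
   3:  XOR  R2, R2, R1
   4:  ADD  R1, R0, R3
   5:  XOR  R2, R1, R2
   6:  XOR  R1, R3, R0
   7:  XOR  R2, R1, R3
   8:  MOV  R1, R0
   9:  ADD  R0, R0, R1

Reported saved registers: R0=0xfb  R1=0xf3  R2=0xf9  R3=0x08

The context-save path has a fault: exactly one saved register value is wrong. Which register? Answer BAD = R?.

after  0: R0=0xfb R1=0x8a R2=0xae R3=0xc2  N=1 Z=0
after  1: R0=0xfb R1=0x8a R2=0xae R3=0x39  N=0 Z=0
after  2: R0=0xfb R1=0x8a R2=0xae R3=0x08  N=0 Z=0
after  3: R0=0xfb R1=0x8a R2=0x24 R3=0x08  N=0 Z=0
after  4: R0=0xfb R1=0x03 R2=0x24 R3=0x08  N=0 Z=0
after  5: R0=0xfb R1=0x03 R2=0x27 R3=0x08  N=0 Z=0
after  6: R0=0xfb R1=0xf3 R2=0x27 R3=0x08  N=1 Z=0
after  7: R0=0xfb R1=0xf3 R2=0xfb R3=0x08  N=1 Z=0
-- IRQ taken; context saved, return-PC = 8 --
mismatch: R2: reported 0xf9 vs actual 0xfb

BAD = R2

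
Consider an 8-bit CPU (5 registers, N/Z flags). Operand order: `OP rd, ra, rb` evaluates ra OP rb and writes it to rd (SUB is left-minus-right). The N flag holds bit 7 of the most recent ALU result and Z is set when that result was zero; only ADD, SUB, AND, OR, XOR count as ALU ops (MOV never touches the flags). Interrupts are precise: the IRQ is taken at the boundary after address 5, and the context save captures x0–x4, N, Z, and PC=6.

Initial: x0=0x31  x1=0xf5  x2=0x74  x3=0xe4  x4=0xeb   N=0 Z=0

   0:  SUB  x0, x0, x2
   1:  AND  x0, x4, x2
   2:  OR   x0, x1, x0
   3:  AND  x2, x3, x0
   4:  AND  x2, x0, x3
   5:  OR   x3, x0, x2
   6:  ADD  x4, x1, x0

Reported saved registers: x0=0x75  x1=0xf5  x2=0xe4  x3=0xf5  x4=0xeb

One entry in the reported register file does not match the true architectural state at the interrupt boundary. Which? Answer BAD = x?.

after  0: x0=0xbd x1=0xf5 x2=0x74 x3=0xe4 x4=0xeb  N=1 Z=0
after  1: x0=0x60 x1=0xf5 x2=0x74 x3=0xe4 x4=0xeb  N=0 Z=0
after  2: x0=0xf5 x1=0xf5 x2=0x74 x3=0xe4 x4=0xeb  N=1 Z=0
after  3: x0=0xf5 x1=0xf5 x2=0xe4 x3=0xe4 x4=0xeb  N=1 Z=0
after  4: x0=0xf5 x1=0xf5 x2=0xe4 x3=0xe4 x4=0xeb  N=1 Z=0
after  5: x0=0xf5 x1=0xf5 x2=0xe4 x3=0xf5 x4=0xeb  N=1 Z=0
-- IRQ taken; context saved, return-PC = 6 --
mismatch: x0: reported 0x75 vs actual 0xf5

BAD = x0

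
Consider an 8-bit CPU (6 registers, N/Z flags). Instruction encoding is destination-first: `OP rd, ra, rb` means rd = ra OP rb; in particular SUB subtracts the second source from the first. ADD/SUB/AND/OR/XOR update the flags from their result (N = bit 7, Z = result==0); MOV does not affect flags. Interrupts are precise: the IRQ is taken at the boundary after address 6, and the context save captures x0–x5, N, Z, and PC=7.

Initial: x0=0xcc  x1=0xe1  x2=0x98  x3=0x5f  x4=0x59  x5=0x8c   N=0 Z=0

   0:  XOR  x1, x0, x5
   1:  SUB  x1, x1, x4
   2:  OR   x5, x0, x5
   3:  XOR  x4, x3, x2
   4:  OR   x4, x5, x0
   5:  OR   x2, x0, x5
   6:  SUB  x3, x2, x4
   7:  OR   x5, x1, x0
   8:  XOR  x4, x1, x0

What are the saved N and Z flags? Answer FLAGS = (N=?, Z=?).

after  0: x0=0xcc x1=0x40 x2=0x98 x3=0x5f x4=0x59 x5=0x8c  N=0 Z=0
after  1: x0=0xcc x1=0xe7 x2=0x98 x3=0x5f x4=0x59 x5=0x8c  N=1 Z=0
after  2: x0=0xcc x1=0xe7 x2=0x98 x3=0x5f x4=0x59 x5=0xcc  N=1 Z=0
after  3: x0=0xcc x1=0xe7 x2=0x98 x3=0x5f x4=0xc7 x5=0xcc  N=1 Z=0
after  4: x0=0xcc x1=0xe7 x2=0x98 x3=0x5f x4=0xcc x5=0xcc  N=1 Z=0
after  5: x0=0xcc x1=0xe7 x2=0xcc x3=0x5f x4=0xcc x5=0xcc  N=1 Z=0
after  6: x0=0xcc x1=0xe7 x2=0xcc x3=0x00 x4=0xcc x5=0xcc  N=0 Z=1
-- IRQ taken; context saved, return-PC = 7 --

FLAGS = (N=0, Z=1)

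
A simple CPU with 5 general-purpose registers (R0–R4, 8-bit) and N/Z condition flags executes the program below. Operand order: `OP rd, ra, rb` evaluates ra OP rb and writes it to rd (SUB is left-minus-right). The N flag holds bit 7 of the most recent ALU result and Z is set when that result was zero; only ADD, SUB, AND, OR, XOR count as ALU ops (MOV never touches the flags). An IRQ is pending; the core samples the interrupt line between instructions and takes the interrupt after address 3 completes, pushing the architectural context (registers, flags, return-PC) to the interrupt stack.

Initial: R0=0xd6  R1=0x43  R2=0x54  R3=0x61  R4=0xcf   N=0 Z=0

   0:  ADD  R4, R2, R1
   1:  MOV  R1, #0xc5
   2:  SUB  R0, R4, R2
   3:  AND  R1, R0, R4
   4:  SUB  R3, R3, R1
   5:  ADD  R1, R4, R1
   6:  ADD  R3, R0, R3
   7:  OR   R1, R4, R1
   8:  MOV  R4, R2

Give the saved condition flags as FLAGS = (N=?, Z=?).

FLAGS = (N=0, Z=0)

after  0: R0=0xd6 R1=0x43 R2=0x54 R3=0x61 R4=0x97  N=1 Z=0
after  1: R0=0xd6 R1=0xc5 R2=0x54 R3=0x61 R4=0x97  N=1 Z=0
after  2: R0=0x43 R1=0xc5 R2=0x54 R3=0x61 R4=0x97  N=0 Z=0
after  3: R0=0x43 R1=0x03 R2=0x54 R3=0x61 R4=0x97  N=0 Z=0
-- IRQ taken; context saved, return-PC = 4 --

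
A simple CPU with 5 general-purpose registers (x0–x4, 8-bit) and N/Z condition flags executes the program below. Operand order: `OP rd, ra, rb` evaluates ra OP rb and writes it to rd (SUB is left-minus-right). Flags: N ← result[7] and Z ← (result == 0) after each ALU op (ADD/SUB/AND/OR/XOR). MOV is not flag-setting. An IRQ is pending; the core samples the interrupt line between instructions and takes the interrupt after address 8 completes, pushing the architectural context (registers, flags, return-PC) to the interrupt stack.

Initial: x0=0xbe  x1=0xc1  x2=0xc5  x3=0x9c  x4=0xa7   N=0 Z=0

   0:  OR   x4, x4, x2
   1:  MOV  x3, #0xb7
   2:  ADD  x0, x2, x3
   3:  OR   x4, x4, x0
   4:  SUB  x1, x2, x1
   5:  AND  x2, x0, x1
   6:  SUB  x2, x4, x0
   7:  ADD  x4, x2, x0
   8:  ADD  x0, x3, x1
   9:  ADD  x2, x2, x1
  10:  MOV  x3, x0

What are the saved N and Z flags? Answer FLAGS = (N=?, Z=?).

FLAGS = (N=1, Z=0)

after  0: x0=0xbe x1=0xc1 x2=0xc5 x3=0x9c x4=0xe7  N=1 Z=0
after  1: x0=0xbe x1=0xc1 x2=0xc5 x3=0xb7 x4=0xe7  N=1 Z=0
after  2: x0=0x7c x1=0xc1 x2=0xc5 x3=0xb7 x4=0xe7  N=0 Z=0
after  3: x0=0x7c x1=0xc1 x2=0xc5 x3=0xb7 x4=0xff  N=1 Z=0
after  4: x0=0x7c x1=0x04 x2=0xc5 x3=0xb7 x4=0xff  N=0 Z=0
after  5: x0=0x7c x1=0x04 x2=0x04 x3=0xb7 x4=0xff  N=0 Z=0
after  6: x0=0x7c x1=0x04 x2=0x83 x3=0xb7 x4=0xff  N=1 Z=0
after  7: x0=0x7c x1=0x04 x2=0x83 x3=0xb7 x4=0xff  N=1 Z=0
after  8: x0=0xbb x1=0x04 x2=0x83 x3=0xb7 x4=0xff  N=1 Z=0
-- IRQ taken; context saved, return-PC = 9 --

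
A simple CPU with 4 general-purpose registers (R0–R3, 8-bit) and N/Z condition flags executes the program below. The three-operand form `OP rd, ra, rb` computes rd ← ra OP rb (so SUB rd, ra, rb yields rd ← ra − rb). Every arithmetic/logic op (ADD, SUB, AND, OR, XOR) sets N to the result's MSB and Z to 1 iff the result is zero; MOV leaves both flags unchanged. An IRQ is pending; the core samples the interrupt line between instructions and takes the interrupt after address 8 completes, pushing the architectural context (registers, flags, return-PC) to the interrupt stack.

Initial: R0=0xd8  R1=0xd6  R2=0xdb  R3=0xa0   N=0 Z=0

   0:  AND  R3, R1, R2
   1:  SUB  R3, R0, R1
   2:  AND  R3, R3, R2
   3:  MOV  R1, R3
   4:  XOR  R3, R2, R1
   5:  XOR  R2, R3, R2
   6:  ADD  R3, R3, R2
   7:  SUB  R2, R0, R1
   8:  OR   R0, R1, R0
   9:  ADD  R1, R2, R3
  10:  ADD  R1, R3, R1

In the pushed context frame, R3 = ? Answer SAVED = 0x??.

after  0: R0=0xd8 R1=0xd6 R2=0xdb R3=0xd2  N=1 Z=0
after  1: R0=0xd8 R1=0xd6 R2=0xdb R3=0x02  N=0 Z=0
after  2: R0=0xd8 R1=0xd6 R2=0xdb R3=0x02  N=0 Z=0
after  3: R0=0xd8 R1=0x02 R2=0xdb R3=0x02  N=0 Z=0
after  4: R0=0xd8 R1=0x02 R2=0xdb R3=0xd9  N=1 Z=0
after  5: R0=0xd8 R1=0x02 R2=0x02 R3=0xd9  N=0 Z=0
after  6: R0=0xd8 R1=0x02 R2=0x02 R3=0xdb  N=1 Z=0
after  7: R0=0xd8 R1=0x02 R2=0xd6 R3=0xdb  N=1 Z=0
after  8: R0=0xda R1=0x02 R2=0xd6 R3=0xdb  N=1 Z=0
-- IRQ taken; context saved, return-PC = 9 --

SAVED = 0xdb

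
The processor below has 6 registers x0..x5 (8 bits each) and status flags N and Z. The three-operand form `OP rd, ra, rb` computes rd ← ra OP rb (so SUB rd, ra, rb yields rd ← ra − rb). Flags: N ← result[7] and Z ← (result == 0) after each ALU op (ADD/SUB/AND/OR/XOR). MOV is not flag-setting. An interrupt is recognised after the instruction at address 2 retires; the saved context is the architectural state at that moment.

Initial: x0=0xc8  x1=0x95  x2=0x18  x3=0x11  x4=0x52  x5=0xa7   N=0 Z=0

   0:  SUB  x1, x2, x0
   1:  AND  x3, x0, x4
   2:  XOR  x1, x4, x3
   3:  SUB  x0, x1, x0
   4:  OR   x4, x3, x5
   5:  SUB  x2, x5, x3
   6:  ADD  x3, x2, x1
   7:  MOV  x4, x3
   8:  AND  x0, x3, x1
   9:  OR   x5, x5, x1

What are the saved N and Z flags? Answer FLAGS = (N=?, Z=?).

after  0: x0=0xc8 x1=0x50 x2=0x18 x3=0x11 x4=0x52 x5=0xa7  N=0 Z=0
after  1: x0=0xc8 x1=0x50 x2=0x18 x3=0x40 x4=0x52 x5=0xa7  N=0 Z=0
after  2: x0=0xc8 x1=0x12 x2=0x18 x3=0x40 x4=0x52 x5=0xa7  N=0 Z=0
-- IRQ taken; context saved, return-PC = 3 --

FLAGS = (N=0, Z=0)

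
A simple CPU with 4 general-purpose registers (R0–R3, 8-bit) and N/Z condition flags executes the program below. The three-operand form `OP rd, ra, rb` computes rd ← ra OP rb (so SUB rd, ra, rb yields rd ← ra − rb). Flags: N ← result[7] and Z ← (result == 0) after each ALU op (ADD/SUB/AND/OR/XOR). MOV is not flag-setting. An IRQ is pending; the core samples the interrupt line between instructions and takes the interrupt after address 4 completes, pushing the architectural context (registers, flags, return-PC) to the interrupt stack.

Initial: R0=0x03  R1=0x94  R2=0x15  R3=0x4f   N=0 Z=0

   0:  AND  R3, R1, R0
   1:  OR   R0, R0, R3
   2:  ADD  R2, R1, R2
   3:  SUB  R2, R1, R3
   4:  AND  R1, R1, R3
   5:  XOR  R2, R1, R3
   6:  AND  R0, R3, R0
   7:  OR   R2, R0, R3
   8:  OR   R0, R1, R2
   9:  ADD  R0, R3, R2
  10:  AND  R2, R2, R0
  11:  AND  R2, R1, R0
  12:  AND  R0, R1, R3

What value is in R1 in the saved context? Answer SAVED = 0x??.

after  0: R0=0x03 R1=0x94 R2=0x15 R3=0x00  N=0 Z=1
after  1: R0=0x03 R1=0x94 R2=0x15 R3=0x00  N=0 Z=0
after  2: R0=0x03 R1=0x94 R2=0xa9 R3=0x00  N=1 Z=0
after  3: R0=0x03 R1=0x94 R2=0x94 R3=0x00  N=1 Z=0
after  4: R0=0x03 R1=0x00 R2=0x94 R3=0x00  N=0 Z=1
-- IRQ taken; context saved, return-PC = 5 --

SAVED = 0x00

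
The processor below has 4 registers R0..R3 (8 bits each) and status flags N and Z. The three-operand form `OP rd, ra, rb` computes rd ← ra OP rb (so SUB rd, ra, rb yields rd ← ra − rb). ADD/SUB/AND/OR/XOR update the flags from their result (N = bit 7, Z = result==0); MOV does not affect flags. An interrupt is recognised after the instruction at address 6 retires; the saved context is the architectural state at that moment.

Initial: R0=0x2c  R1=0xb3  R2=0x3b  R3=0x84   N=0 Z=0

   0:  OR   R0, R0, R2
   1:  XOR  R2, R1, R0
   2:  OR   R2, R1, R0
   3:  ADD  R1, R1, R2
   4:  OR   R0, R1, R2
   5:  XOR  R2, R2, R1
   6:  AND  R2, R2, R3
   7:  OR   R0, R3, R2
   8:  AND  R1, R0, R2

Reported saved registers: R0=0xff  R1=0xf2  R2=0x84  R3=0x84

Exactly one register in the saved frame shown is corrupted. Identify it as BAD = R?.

after  0: R0=0x3f R1=0xb3 R2=0x3b R3=0x84  N=0 Z=0
after  1: R0=0x3f R1=0xb3 R2=0x8c R3=0x84  N=1 Z=0
after  2: R0=0x3f R1=0xb3 R2=0xbf R3=0x84  N=1 Z=0
after  3: R0=0x3f R1=0x72 R2=0xbf R3=0x84  N=0 Z=0
after  4: R0=0xff R1=0x72 R2=0xbf R3=0x84  N=1 Z=0
after  5: R0=0xff R1=0x72 R2=0xcd R3=0x84  N=1 Z=0
after  6: R0=0xff R1=0x72 R2=0x84 R3=0x84  N=1 Z=0
-- IRQ taken; context saved, return-PC = 7 --
mismatch: R1: reported 0xf2 vs actual 0x72

BAD = R1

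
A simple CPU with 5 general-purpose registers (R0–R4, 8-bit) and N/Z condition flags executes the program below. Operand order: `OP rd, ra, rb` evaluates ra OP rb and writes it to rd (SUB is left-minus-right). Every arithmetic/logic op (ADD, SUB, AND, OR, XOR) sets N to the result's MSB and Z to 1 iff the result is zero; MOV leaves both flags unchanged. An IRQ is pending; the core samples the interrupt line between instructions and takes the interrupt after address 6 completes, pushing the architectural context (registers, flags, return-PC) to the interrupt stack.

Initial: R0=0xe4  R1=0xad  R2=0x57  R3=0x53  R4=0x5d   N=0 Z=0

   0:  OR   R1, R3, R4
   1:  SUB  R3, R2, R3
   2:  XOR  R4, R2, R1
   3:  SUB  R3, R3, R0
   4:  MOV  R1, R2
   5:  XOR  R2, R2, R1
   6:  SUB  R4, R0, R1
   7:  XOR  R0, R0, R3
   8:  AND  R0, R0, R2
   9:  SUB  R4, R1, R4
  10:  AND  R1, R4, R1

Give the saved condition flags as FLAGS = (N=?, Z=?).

FLAGS = (N=1, Z=0)

after  0: R0=0xe4 R1=0x5f R2=0x57 R3=0x53 R4=0x5d  N=0 Z=0
after  1: R0=0xe4 R1=0x5f R2=0x57 R3=0x04 R4=0x5d  N=0 Z=0
after  2: R0=0xe4 R1=0x5f R2=0x57 R3=0x04 R4=0x08  N=0 Z=0
after  3: R0=0xe4 R1=0x5f R2=0x57 R3=0x20 R4=0x08  N=0 Z=0
after  4: R0=0xe4 R1=0x57 R2=0x57 R3=0x20 R4=0x08  N=0 Z=0
after  5: R0=0xe4 R1=0x57 R2=0x00 R3=0x20 R4=0x08  N=0 Z=1
after  6: R0=0xe4 R1=0x57 R2=0x00 R3=0x20 R4=0x8d  N=1 Z=0
-- IRQ taken; context saved, return-PC = 7 --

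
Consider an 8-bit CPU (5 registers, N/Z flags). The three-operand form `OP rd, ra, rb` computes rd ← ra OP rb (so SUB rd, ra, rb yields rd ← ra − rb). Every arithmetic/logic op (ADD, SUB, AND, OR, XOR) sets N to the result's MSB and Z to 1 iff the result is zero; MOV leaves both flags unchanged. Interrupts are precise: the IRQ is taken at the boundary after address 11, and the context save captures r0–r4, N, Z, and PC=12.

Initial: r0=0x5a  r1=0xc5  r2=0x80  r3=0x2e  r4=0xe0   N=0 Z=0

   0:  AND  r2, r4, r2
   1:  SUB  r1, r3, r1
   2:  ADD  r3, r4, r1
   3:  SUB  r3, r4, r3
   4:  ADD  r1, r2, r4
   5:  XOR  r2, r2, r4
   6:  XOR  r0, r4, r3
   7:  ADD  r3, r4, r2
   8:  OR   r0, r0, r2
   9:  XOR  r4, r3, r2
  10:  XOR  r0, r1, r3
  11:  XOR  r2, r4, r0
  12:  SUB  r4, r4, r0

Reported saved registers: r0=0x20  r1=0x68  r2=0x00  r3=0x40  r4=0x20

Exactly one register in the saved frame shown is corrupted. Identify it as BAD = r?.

BAD = r1

after  0: r0=0x5a r1=0xc5 r2=0x80 r3=0x2e r4=0xe0  N=1 Z=0
after  1: r0=0x5a r1=0x69 r2=0x80 r3=0x2e r4=0xe0  N=0 Z=0
after  2: r0=0x5a r1=0x69 r2=0x80 r3=0x49 r4=0xe0  N=0 Z=0
after  3: r0=0x5a r1=0x69 r2=0x80 r3=0x97 r4=0xe0  N=1 Z=0
after  4: r0=0x5a r1=0x60 r2=0x80 r3=0x97 r4=0xe0  N=0 Z=0
after  5: r0=0x5a r1=0x60 r2=0x60 r3=0x97 r4=0xe0  N=0 Z=0
after  6: r0=0x77 r1=0x60 r2=0x60 r3=0x97 r4=0xe0  N=0 Z=0
after  7: r0=0x77 r1=0x60 r2=0x60 r3=0x40 r4=0xe0  N=0 Z=0
after  8: r0=0x77 r1=0x60 r2=0x60 r3=0x40 r4=0xe0  N=0 Z=0
after  9: r0=0x77 r1=0x60 r2=0x60 r3=0x40 r4=0x20  N=0 Z=0
after 10: r0=0x20 r1=0x60 r2=0x60 r3=0x40 r4=0x20  N=0 Z=0
after 11: r0=0x20 r1=0x60 r2=0x00 r3=0x40 r4=0x20  N=0 Z=1
-- IRQ taken; context saved, return-PC = 12 --
mismatch: r1: reported 0x68 vs actual 0x60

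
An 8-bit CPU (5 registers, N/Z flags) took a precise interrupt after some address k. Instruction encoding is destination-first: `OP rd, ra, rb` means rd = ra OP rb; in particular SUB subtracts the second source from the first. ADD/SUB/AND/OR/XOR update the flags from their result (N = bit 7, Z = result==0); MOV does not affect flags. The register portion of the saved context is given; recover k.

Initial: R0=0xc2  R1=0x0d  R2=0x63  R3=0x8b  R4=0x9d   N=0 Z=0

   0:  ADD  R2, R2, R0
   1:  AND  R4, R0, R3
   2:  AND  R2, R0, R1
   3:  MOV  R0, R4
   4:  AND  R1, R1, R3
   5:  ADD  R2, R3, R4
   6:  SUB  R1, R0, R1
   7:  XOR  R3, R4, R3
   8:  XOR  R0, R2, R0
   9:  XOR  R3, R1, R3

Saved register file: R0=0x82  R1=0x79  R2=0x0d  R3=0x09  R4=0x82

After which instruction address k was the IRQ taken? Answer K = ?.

K = 7

after  0: R0=0xc2 R1=0x0d R2=0x25 R3=0x8b R4=0x9d  N=0 Z=0
after  1: R0=0xc2 R1=0x0d R2=0x25 R3=0x8b R4=0x82  N=1 Z=0
after  2: R0=0xc2 R1=0x0d R2=0x00 R3=0x8b R4=0x82  N=0 Z=1
after  3: R0=0x82 R1=0x0d R2=0x00 R3=0x8b R4=0x82  N=0 Z=1
after  4: R0=0x82 R1=0x09 R2=0x00 R3=0x8b R4=0x82  N=0 Z=0
after  5: R0=0x82 R1=0x09 R2=0x0d R3=0x8b R4=0x82  N=0 Z=0
after  6: R0=0x82 R1=0x79 R2=0x0d R3=0x8b R4=0x82  N=0 Z=0
after  7: R0=0x82 R1=0x79 R2=0x0d R3=0x09 R4=0x82  N=0 Z=0
-- IRQ taken; context saved, return-PC = 8 --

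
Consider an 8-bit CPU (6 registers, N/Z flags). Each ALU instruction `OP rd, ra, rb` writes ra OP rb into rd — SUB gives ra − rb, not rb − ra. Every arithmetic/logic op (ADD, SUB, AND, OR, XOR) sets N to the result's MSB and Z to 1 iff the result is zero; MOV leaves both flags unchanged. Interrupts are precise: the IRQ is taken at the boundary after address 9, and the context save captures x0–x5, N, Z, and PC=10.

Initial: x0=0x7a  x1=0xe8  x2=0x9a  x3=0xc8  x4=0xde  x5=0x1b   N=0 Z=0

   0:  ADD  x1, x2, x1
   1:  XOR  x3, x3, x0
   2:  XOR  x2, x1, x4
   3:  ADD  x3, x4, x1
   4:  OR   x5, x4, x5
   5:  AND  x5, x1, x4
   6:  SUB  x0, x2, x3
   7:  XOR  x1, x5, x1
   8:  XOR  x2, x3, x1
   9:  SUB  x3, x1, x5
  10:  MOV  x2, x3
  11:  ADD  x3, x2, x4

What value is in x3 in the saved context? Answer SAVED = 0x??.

after  0: x0=0x7a x1=0x82 x2=0x9a x3=0xc8 x4=0xde x5=0x1b  N=1 Z=0
after  1: x0=0x7a x1=0x82 x2=0x9a x3=0xb2 x4=0xde x5=0x1b  N=1 Z=0
after  2: x0=0x7a x1=0x82 x2=0x5c x3=0xb2 x4=0xde x5=0x1b  N=0 Z=0
after  3: x0=0x7a x1=0x82 x2=0x5c x3=0x60 x4=0xde x5=0x1b  N=0 Z=0
after  4: x0=0x7a x1=0x82 x2=0x5c x3=0x60 x4=0xde x5=0xdf  N=1 Z=0
after  5: x0=0x7a x1=0x82 x2=0x5c x3=0x60 x4=0xde x5=0x82  N=1 Z=0
after  6: x0=0xfc x1=0x82 x2=0x5c x3=0x60 x4=0xde x5=0x82  N=1 Z=0
after  7: x0=0xfc x1=0x00 x2=0x5c x3=0x60 x4=0xde x5=0x82  N=0 Z=1
after  8: x0=0xfc x1=0x00 x2=0x60 x3=0x60 x4=0xde x5=0x82  N=0 Z=0
after  9: x0=0xfc x1=0x00 x2=0x60 x3=0x7e x4=0xde x5=0x82  N=0 Z=0
-- IRQ taken; context saved, return-PC = 10 --

SAVED = 0x7e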